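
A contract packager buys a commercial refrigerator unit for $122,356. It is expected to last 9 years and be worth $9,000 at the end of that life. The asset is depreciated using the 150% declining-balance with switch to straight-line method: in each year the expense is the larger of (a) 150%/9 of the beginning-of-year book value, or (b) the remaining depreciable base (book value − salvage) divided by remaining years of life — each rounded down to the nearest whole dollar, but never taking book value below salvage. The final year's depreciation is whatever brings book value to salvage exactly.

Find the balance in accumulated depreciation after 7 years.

Depreciable base = $122,356 − $9,000 = $113,356.
Year 1: DB = ⌊$122,356 × 150%/9⌋ = $20,392; SL = ⌊$113,356/9⌋ = $12,595 → take DB $20,392. Book value $101,964.
Year 2: DB = ⌊$101,964 × 150%/9⌋ = $16,994; SL = ⌊$92,964/8⌋ = $11,620 → take DB $16,994. Book value $84,970.
Year 3: DB = ⌊$84,970 × 150%/9⌋ = $14,161; SL = ⌊$75,970/7⌋ = $10,852 → take DB $14,161. Book value $70,809.
Year 4: DB = ⌊$70,809 × 150%/9⌋ = $11,801; SL = ⌊$61,809/6⌋ = $10,301 → take DB $11,801. Book value $59,008.
Year 5: DB = ⌊$59,008 × 150%/9⌋ = $9,834; SL = ⌊$50,008/5⌋ = $10,001 → take SL $10,001. Book value $49,007.
Year 6: DB = ⌊$49,007 × 150%/9⌋ = $8,167; SL = ⌊$40,007/4⌋ = $10,001 → take SL $10,001. Book value $39,006.
Year 7: DB = ⌊$39,006 × 150%/9⌋ = $6,501; SL = ⌊$30,006/3⌋ = $10,002 → take SL $10,002. Book value $29,004.
Accumulated through year 7 = $122,356 − $29,004 = $93,352.

$93,352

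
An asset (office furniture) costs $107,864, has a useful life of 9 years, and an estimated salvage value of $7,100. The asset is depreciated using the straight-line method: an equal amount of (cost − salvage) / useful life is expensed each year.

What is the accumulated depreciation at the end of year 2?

$22,392

Depreciable base = $107,864 − $7,100 = $100,764.
Annual expense = $100,764 / 9 = $11,196.
End of year 1: book value $96,668.
End of year 2: book value $85,472.
Accumulated through year 2 = $107,864 − $85,472 = $22,392.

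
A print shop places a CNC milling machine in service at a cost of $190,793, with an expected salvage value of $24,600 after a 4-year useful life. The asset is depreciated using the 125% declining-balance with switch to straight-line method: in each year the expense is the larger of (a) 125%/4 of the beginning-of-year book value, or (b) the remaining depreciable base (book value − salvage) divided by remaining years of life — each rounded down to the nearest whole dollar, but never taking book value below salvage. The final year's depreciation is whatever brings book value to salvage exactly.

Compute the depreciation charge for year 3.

Depreciable base = $190,793 − $24,600 = $166,193.
Year 1: DB = ⌊$190,793 × 125%/4⌋ = $59,622; SL = ⌊$166,193/4⌋ = $41,548 → take DB $59,622. Book value $131,171.
Year 2: DB = ⌊$131,171 × 125%/4⌋ = $40,990; SL = ⌊$106,571/3⌋ = $35,523 → take DB $40,990. Book value $90,181.
Year 3: DB = ⌊$90,181 × 125%/4⌋ = $28,181; SL = ⌊$65,581/2⌋ = $32,790 → take SL $32,790. Book value $57,391.

$32,790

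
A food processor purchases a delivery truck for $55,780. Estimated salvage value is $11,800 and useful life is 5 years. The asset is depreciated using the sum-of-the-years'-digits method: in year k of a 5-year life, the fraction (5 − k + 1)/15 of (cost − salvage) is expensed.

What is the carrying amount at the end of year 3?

Depreciable base = $55,780 − $11,800 = $43,980.
Sum of the years' digits = 5+4+3+2+1 = 15.
Year 1: $43,980 × 5/15 = $14,660. Book value $41,120.
Year 2: $43,980 × 4/15 = $11,728. Book value $29,392.
Year 3: $43,980 × 3/15 = $8,796. Book value $20,596.

$20,596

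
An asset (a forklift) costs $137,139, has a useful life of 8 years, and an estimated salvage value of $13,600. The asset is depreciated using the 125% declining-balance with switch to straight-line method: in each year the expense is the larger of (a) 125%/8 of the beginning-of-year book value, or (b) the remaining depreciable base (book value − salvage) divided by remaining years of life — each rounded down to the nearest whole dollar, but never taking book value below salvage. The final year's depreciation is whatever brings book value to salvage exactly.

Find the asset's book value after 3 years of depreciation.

$82,377

Depreciable base = $137,139 − $13,600 = $123,539.
Year 1: DB = ⌊$137,139 × 125%/8⌋ = $21,427; SL = ⌊$123,539/8⌋ = $15,442 → take DB $21,427. Book value $115,712.
Year 2: DB = ⌊$115,712 × 125%/8⌋ = $18,080; SL = ⌊$102,112/7⌋ = $14,587 → take DB $18,080. Book value $97,632.
Year 3: DB = ⌊$97,632 × 125%/8⌋ = $15,255; SL = ⌊$84,032/6⌋ = $14,005 → take DB $15,255. Book value $82,377.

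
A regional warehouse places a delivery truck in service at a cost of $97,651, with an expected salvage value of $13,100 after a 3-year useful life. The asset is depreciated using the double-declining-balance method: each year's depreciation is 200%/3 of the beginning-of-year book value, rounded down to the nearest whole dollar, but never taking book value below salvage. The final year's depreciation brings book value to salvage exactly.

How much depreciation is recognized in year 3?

$0

Depreciable base = $97,651 − $13,100 = $84,551.
Year 1: ⌊$97,651 × 200%/3⌋ = $65,100. Book value $32,551.
Year 2: ⌊$32,551 × 200%/3⌋ = $21,700, capped at $19,451. Book value $13,100.
Year 3 (final): $13,100 − $13,100 = $0. Book value $13,100.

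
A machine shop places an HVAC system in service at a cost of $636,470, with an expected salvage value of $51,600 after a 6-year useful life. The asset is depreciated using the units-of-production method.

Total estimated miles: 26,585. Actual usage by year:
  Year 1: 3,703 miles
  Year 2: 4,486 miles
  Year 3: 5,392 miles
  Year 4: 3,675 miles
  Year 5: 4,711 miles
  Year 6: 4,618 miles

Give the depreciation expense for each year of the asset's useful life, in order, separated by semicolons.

Depreciable base = $636,470 − $51,600 = $584,870.
Rate = $584,870 / 26,585 miles = $22 per mile.
Year 1: 3,703 × $22 = $81,466. Book value $555,004.
Year 2: 4,486 × $22 = $98,692. Book value $456,312.
Year 3: 5,392 × $22 = $118,624. Book value $337,688.
Year 4: 3,675 × $22 = $80,850. Book value $256,838.
Year 5: 4,711 × $22 = $103,642. Book value $153,196.
Year 6: 4,618 × $22 = $101,596. Book value $51,600.

$81,466; $98,692; $118,624; $80,850; $103,642; $101,596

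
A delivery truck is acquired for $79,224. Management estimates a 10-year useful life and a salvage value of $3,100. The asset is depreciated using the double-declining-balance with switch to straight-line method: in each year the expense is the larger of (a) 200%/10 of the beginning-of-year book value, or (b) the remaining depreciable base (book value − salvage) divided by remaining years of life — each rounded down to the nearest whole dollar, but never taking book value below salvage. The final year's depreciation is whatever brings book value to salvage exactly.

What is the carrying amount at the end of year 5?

Depreciable base = $79,224 − $3,100 = $76,124.
Year 1: DB = ⌊$79,224 × 200%/10⌋ = $15,844; SL = ⌊$76,124/10⌋ = $7,612 → take DB $15,844. Book value $63,380.
Year 2: DB = ⌊$63,380 × 200%/10⌋ = $12,676; SL = ⌊$60,280/9⌋ = $6,697 → take DB $12,676. Book value $50,704.
Year 3: DB = ⌊$50,704 × 200%/10⌋ = $10,140; SL = ⌊$47,604/8⌋ = $5,950 → take DB $10,140. Book value $40,564.
Year 4: DB = ⌊$40,564 × 200%/10⌋ = $8,112; SL = ⌊$37,464/7⌋ = $5,352 → take DB $8,112. Book value $32,452.
Year 5: DB = ⌊$32,452 × 200%/10⌋ = $6,490; SL = ⌊$29,352/6⌋ = $4,892 → take DB $6,490. Book value $25,962.

$25,962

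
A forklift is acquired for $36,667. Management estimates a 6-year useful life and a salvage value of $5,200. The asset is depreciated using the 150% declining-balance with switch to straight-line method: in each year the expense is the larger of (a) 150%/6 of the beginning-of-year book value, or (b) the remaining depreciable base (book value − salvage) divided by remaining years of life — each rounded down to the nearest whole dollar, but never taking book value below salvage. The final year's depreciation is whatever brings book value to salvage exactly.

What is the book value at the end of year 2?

Depreciable base = $36,667 − $5,200 = $31,467.
Year 1: DB = ⌊$36,667 × 150%/6⌋ = $9,166; SL = ⌊$31,467/6⌋ = $5,244 → take DB $9,166. Book value $27,501.
Year 2: DB = ⌊$27,501 × 150%/6⌋ = $6,875; SL = ⌊$22,301/5⌋ = $4,460 → take DB $6,875. Book value $20,626.

$20,626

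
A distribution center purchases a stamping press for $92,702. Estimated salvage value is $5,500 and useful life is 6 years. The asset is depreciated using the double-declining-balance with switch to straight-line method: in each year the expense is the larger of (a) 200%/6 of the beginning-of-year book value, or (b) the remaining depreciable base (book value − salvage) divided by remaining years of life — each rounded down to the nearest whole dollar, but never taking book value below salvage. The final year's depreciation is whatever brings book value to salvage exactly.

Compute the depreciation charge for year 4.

Depreciable base = $92,702 − $5,500 = $87,202.
Year 1: DB = ⌊$92,702 × 200%/6⌋ = $30,900; SL = ⌊$87,202/6⌋ = $14,533 → take DB $30,900. Book value $61,802.
Year 2: DB = ⌊$61,802 × 200%/6⌋ = $20,600; SL = ⌊$56,302/5⌋ = $11,260 → take DB $20,600. Book value $41,202.
Year 3: DB = ⌊$41,202 × 200%/6⌋ = $13,734; SL = ⌊$35,702/4⌋ = $8,925 → take DB $13,734. Book value $27,468.
Year 4: DB = ⌊$27,468 × 200%/6⌋ = $9,156; SL = ⌊$21,968/3⌋ = $7,322 → take DB $9,156. Book value $18,312.

$9,156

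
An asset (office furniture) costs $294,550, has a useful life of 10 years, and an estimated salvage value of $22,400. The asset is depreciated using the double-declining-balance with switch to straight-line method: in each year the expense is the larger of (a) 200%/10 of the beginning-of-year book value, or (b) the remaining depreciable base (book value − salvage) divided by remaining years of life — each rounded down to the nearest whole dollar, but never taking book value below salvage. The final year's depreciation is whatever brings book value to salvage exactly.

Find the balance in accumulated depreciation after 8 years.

$245,901

Depreciable base = $294,550 − $22,400 = $272,150.
Year 1: DB = ⌊$294,550 × 200%/10⌋ = $58,910; SL = ⌊$272,150/10⌋ = $27,215 → take DB $58,910. Book value $235,640.
Year 2: DB = ⌊$235,640 × 200%/10⌋ = $47,128; SL = ⌊$213,240/9⌋ = $23,693 → take DB $47,128. Book value $188,512.
Year 3: DB = ⌊$188,512 × 200%/10⌋ = $37,702; SL = ⌊$166,112/8⌋ = $20,764 → take DB $37,702. Book value $150,810.
Year 4: DB = ⌊$150,810 × 200%/10⌋ = $30,162; SL = ⌊$128,410/7⌋ = $18,344 → take DB $30,162. Book value $120,648.
Year 5: DB = ⌊$120,648 × 200%/10⌋ = $24,129; SL = ⌊$98,248/6⌋ = $16,374 → take DB $24,129. Book value $96,519.
Year 6: DB = ⌊$96,519 × 200%/10⌋ = $19,303; SL = ⌊$74,119/5⌋ = $14,823 → take DB $19,303. Book value $77,216.
Year 7: DB = ⌊$77,216 × 200%/10⌋ = $15,443; SL = ⌊$54,816/4⌋ = $13,704 → take DB $15,443. Book value $61,773.
Year 8: DB = ⌊$61,773 × 200%/10⌋ = $12,354; SL = ⌊$39,373/3⌋ = $13,124 → take SL $13,124. Book value $48,649.
Accumulated through year 8 = $294,550 − $48,649 = $245,901.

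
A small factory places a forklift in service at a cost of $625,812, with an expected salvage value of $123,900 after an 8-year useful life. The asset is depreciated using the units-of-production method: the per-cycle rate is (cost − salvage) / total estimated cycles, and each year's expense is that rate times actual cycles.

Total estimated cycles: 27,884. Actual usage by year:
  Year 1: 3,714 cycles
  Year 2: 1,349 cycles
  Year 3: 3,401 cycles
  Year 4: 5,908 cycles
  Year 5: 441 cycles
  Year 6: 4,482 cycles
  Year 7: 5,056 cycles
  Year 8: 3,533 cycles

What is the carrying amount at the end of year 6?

$278,502

Depreciable base = $625,812 − $123,900 = $501,912.
Rate = $501,912 / 27,884 cycles = $18 per cycle.
Year 1: 3,714 × $18 = $66,852. Book value $558,960.
Year 2: 1,349 × $18 = $24,282. Book value $534,678.
Year 3: 3,401 × $18 = $61,218. Book value $473,460.
Year 4: 5,908 × $18 = $106,344. Book value $367,116.
Year 5: 441 × $18 = $7,938. Book value $359,178.
Year 6: 4,482 × $18 = $80,676. Book value $278,502.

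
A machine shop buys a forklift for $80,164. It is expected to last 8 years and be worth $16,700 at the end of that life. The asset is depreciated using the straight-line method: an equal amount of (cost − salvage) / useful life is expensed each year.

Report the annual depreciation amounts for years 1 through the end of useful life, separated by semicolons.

$7,933; $7,933; $7,933; $7,933; $7,933; $7,933; $7,933; $7,933

Depreciable base = $80,164 − $16,700 = $63,464.
Annual expense = $63,464 / 8 = $7,933.
End of year 1: book value $72,231.
End of year 2: book value $64,298.
End of year 3: book value $56,365.
End of year 4: book value $48,432.
End of year 5: book value $40,499.
End of year 6: book value $32,566.
End of year 7: book value $24,633.
End of year 8: book value $16,700.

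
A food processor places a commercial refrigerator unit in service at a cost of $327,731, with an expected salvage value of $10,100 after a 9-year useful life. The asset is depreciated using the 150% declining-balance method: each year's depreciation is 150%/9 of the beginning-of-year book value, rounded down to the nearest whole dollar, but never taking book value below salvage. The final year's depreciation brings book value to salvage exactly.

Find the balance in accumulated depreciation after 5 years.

$196,022

Depreciable base = $327,731 − $10,100 = $317,631.
Year 1: ⌊$327,731 × 150%/9⌋ = $54,621. Book value $273,110.
Year 2: ⌊$273,110 × 150%/9⌋ = $45,518. Book value $227,592.
Year 3: ⌊$227,592 × 150%/9⌋ = $37,932. Book value $189,660.
Year 4: ⌊$189,660 × 150%/9⌋ = $31,610. Book value $158,050.
Year 5: ⌊$158,050 × 150%/9⌋ = $26,341. Book value $131,709.
Accumulated through year 5 = $327,731 − $131,709 = $196,022.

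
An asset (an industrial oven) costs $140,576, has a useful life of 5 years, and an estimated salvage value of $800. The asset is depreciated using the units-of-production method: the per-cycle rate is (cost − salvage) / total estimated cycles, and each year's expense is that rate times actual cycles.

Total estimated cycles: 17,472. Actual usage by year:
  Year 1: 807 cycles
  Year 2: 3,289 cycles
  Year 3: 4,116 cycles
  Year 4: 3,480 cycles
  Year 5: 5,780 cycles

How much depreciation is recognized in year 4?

$27,840

Depreciable base = $140,576 − $800 = $139,776.
Rate = $139,776 / 17,472 cycles = $8 per cycle.
Year 1: 807 × $8 = $6,456. Book value $134,120.
Year 2: 3,289 × $8 = $26,312. Book value $107,808.
Year 3: 4,116 × $8 = $32,928. Book value $74,880.
Year 4: 3,480 × $8 = $27,840. Book value $47,040.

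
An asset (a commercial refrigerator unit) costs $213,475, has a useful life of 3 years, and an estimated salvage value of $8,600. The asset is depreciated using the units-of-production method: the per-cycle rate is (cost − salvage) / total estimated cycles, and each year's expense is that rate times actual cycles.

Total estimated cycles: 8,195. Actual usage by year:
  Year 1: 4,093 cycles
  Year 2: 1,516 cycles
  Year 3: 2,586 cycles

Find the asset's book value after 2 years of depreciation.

$73,250

Depreciable base = $213,475 − $8,600 = $204,875.
Rate = $204,875 / 8,195 cycles = $25 per cycle.
Year 1: 4,093 × $25 = $102,325. Book value $111,150.
Year 2: 1,516 × $25 = $37,900. Book value $73,250.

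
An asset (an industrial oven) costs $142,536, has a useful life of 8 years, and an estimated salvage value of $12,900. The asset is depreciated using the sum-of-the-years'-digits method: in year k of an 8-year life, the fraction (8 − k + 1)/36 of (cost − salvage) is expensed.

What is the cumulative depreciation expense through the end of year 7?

$126,035

Depreciable base = $142,536 − $12,900 = $129,636.
Sum of the years' digits = 8+7+6+5+4+3+2+1 = 36.
Year 1: $129,636 × 8/36 = $28,808. Book value $113,728.
Year 2: $129,636 × 7/36 = $25,207. Book value $88,521.
Year 3: $129,636 × 6/36 = $21,606. Book value $66,915.
Year 4: $129,636 × 5/36 = $18,005. Book value $48,910.
Year 5: $129,636 × 4/36 = $14,404. Book value $34,506.
Year 6: $129,636 × 3/36 = $10,803. Book value $23,703.
Year 7: $129,636 × 2/36 = $7,202. Book value $16,501.
Accumulated through year 7 = $142,536 − $16,501 = $126,035.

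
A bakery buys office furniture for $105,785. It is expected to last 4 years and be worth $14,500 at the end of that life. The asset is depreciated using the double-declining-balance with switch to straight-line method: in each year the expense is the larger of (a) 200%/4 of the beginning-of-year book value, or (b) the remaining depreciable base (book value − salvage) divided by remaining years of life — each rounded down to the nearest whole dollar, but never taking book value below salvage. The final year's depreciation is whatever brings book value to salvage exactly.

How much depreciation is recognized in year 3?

Depreciable base = $105,785 − $14,500 = $91,285.
Year 1: DB = ⌊$105,785 × 200%/4⌋ = $52,892; SL = ⌊$91,285/4⌋ = $22,821 → take DB $52,892. Book value $52,893.
Year 2: DB = ⌊$52,893 × 200%/4⌋ = $26,446; SL = ⌊$38,393/3⌋ = $12,797 → take DB $26,446. Book value $26,447.
Year 3: DB = ⌊$26,447 × 200%/4⌋ = $13,223; SL = ⌊$11,947/2⌋ = $5,973 → take DB $13,223, capped at $11,947. Book value $14,500.

$11,947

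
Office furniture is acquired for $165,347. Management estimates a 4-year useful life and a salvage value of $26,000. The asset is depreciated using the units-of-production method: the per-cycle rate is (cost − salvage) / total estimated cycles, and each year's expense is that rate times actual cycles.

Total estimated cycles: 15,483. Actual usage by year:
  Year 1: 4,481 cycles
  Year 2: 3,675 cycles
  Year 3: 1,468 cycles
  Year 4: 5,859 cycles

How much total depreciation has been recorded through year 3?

Depreciable base = $165,347 − $26,000 = $139,347.
Rate = $139,347 / 15,483 cycles = $9 per cycle.
Year 1: 4,481 × $9 = $40,329. Book value $125,018.
Year 2: 3,675 × $9 = $33,075. Book value $91,943.
Year 3: 1,468 × $9 = $13,212. Book value $78,731.
Accumulated through year 3 = $165,347 − $78,731 = $86,616.

$86,616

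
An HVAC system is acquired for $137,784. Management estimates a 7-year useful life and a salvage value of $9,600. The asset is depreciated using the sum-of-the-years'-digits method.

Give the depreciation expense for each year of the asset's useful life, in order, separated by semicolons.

Depreciable base = $137,784 − $9,600 = $128,184.
Sum of the years' digits = 7+6+5+4+3+2+1 = 28.
Year 1: $128,184 × 7/28 = $32,046. Book value $105,738.
Year 2: $128,184 × 6/28 = $27,468. Book value $78,270.
Year 3: $128,184 × 5/28 = $22,890. Book value $55,380.
Year 4: $128,184 × 4/28 = $18,312. Book value $37,068.
Year 5: $128,184 × 3/28 = $13,734. Book value $23,334.
Year 6: $128,184 × 2/28 = $9,156. Book value $14,178.
Year 7: $128,184 × 1/28 = $4,578. Book value $9,600.

$32,046; $27,468; $22,890; $18,312; $13,734; $9,156; $4,578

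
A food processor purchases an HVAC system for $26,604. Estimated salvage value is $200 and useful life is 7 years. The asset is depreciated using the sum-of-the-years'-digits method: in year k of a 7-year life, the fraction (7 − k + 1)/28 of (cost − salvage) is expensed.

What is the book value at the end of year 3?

Depreciable base = $26,604 − $200 = $26,404.
Sum of the years' digits = 7+6+5+4+3+2+1 = 28.
Year 1: $26,404 × 7/28 = $6,601. Book value $20,003.
Year 2: $26,404 × 6/28 = $5,658. Book value $14,345.
Year 3: $26,404 × 5/28 = $4,715. Book value $9,630.

$9,630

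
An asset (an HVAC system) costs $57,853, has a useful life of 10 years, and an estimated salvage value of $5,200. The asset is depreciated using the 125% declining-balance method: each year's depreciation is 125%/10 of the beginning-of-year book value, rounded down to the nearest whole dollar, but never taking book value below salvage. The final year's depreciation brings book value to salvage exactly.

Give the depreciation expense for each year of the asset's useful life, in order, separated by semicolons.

Depreciable base = $57,853 − $5,200 = $52,653.
Year 1: ⌊$57,853 × 125%/10⌋ = $7,231. Book value $50,622.
Year 2: ⌊$50,622 × 125%/10⌋ = $6,327. Book value $44,295.
Year 3: ⌊$44,295 × 125%/10⌋ = $5,536. Book value $38,759.
Year 4: ⌊$38,759 × 125%/10⌋ = $4,844. Book value $33,915.
Year 5: ⌊$33,915 × 125%/10⌋ = $4,239. Book value $29,676.
Year 6: ⌊$29,676 × 125%/10⌋ = $3,709. Book value $25,967.
Year 7: ⌊$25,967 × 125%/10⌋ = $3,245. Book value $22,722.
Year 8: ⌊$22,722 × 125%/10⌋ = $2,840. Book value $19,882.
Year 9: ⌊$19,882 × 125%/10⌋ = $2,485. Book value $17,397.
Year 10 (final): $17,397 − $5,200 = $12,197. Book value $5,200.

$7,231; $6,327; $5,536; $4,844; $4,239; $3,709; $3,245; $2,840; $2,485; $12,197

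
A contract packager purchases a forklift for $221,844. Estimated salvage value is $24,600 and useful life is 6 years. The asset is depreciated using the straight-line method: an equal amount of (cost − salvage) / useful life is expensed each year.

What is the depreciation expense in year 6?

Depreciable base = $221,844 − $24,600 = $197,244.
Annual expense = $197,244 / 6 = $32,874.

$32,874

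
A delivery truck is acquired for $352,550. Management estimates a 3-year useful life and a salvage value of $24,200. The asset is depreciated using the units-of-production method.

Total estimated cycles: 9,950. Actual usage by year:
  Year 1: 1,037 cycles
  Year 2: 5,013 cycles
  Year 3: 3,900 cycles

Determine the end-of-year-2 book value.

Depreciable base = $352,550 − $24,200 = $328,350.
Rate = $328,350 / 9,950 cycles = $33 per cycle.
Year 1: 1,037 × $33 = $34,221. Book value $318,329.
Year 2: 5,013 × $33 = $165,429. Book value $152,900.

$152,900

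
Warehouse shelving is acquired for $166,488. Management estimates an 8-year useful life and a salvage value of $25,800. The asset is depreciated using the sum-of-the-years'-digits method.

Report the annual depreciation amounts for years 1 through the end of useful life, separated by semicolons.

$31,264; $27,356; $23,448; $19,540; $15,632; $11,724; $7,816; $3,908

Depreciable base = $166,488 − $25,800 = $140,688.
Sum of the years' digits = 8+7+6+5+4+3+2+1 = 36.
Year 1: $140,688 × 8/36 = $31,264. Book value $135,224.
Year 2: $140,688 × 7/36 = $27,356. Book value $107,868.
Year 3: $140,688 × 6/36 = $23,448. Book value $84,420.
Year 4: $140,688 × 5/36 = $19,540. Book value $64,880.
Year 5: $140,688 × 4/36 = $15,632. Book value $49,248.
Year 6: $140,688 × 3/36 = $11,724. Book value $37,524.
Year 7: $140,688 × 2/36 = $7,816. Book value $29,708.
Year 8: $140,688 × 1/36 = $3,908. Book value $25,800.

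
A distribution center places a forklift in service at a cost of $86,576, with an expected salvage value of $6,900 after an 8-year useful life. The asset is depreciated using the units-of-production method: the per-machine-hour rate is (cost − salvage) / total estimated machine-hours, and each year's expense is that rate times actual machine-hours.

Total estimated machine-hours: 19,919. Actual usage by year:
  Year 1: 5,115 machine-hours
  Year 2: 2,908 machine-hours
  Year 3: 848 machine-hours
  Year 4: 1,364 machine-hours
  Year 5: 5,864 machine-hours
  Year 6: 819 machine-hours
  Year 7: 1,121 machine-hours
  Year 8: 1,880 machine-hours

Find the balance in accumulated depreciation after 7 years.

Depreciable base = $86,576 − $6,900 = $79,676.
Rate = $79,676 / 19,919 machine-hours = $4 per machine-hour.
Year 1: 5,115 × $4 = $20,460. Book value $66,116.
Year 2: 2,908 × $4 = $11,632. Book value $54,484.
Year 3: 848 × $4 = $3,392. Book value $51,092.
Year 4: 1,364 × $4 = $5,456. Book value $45,636.
Year 5: 5,864 × $4 = $23,456. Book value $22,180.
Year 6: 819 × $4 = $3,276. Book value $18,904.
Year 7: 1,121 × $4 = $4,484. Book value $14,420.
Accumulated through year 7 = $86,576 − $14,420 = $72,156.

$72,156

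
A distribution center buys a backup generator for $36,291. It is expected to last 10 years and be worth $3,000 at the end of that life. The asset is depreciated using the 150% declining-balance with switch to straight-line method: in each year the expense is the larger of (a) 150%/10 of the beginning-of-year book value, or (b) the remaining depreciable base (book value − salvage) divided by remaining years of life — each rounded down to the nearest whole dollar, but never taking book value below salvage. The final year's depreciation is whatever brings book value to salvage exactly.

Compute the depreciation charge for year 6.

Depreciable base = $36,291 − $3,000 = $33,291.
Year 1: DB = ⌊$36,291 × 150%/10⌋ = $5,443; SL = ⌊$33,291/10⌋ = $3,329 → take DB $5,443. Book value $30,848.
Year 2: DB = ⌊$30,848 × 150%/10⌋ = $4,627; SL = ⌊$27,848/9⌋ = $3,094 → take DB $4,627. Book value $26,221.
Year 3: DB = ⌊$26,221 × 150%/10⌋ = $3,933; SL = ⌊$23,221/8⌋ = $2,902 → take DB $3,933. Book value $22,288.
Year 4: DB = ⌊$22,288 × 150%/10⌋ = $3,343; SL = ⌊$19,288/7⌋ = $2,755 → take DB $3,343. Book value $18,945.
Year 5: DB = ⌊$18,945 × 150%/10⌋ = $2,841; SL = ⌊$15,945/6⌋ = $2,657 → take DB $2,841. Book value $16,104.
Year 6: DB = ⌊$16,104 × 150%/10⌋ = $2,415; SL = ⌊$13,104/5⌋ = $2,620 → take SL $2,620. Book value $13,484.

$2,620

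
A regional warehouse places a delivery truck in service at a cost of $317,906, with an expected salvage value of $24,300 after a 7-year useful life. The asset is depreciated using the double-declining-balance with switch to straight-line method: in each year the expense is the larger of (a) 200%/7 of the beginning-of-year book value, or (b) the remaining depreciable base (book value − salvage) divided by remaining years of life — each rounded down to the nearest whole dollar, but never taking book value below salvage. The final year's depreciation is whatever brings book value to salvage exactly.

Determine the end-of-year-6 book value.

Depreciable base = $317,906 − $24,300 = $293,606.
Year 1: DB = ⌊$317,906 × 200%/7⌋ = $90,830; SL = ⌊$293,606/7⌋ = $41,943 → take DB $90,830. Book value $227,076.
Year 2: DB = ⌊$227,076 × 200%/7⌋ = $64,878; SL = ⌊$202,776/6⌋ = $33,796 → take DB $64,878. Book value $162,198.
Year 3: DB = ⌊$162,198 × 200%/7⌋ = $46,342; SL = ⌊$137,898/5⌋ = $27,579 → take DB $46,342. Book value $115,856.
Year 4: DB = ⌊$115,856 × 200%/7⌋ = $33,101; SL = ⌊$91,556/4⌋ = $22,889 → take DB $33,101. Book value $82,755.
Year 5: DB = ⌊$82,755 × 200%/7⌋ = $23,644; SL = ⌊$58,455/3⌋ = $19,485 → take DB $23,644. Book value $59,111.
Year 6: DB = ⌊$59,111 × 200%/7⌋ = $16,888; SL = ⌊$34,811/2⌋ = $17,405 → take SL $17,405. Book value $41,706.

$41,706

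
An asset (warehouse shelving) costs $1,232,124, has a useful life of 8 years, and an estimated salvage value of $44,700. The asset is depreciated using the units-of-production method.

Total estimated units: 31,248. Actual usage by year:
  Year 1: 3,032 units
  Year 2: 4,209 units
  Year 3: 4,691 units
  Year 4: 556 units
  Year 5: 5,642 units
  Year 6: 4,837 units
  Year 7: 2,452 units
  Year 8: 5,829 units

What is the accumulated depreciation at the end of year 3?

Depreciable base = $1,232,124 − $44,700 = $1,187,424.
Rate = $1,187,424 / 31,248 units = $38 per unit.
Year 1: 3,032 × $38 = $115,216. Book value $1,116,908.
Year 2: 4,209 × $38 = $159,942. Book value $956,966.
Year 3: 4,691 × $38 = $178,258. Book value $778,708.
Accumulated through year 3 = $1,232,124 − $778,708 = $453,416.

$453,416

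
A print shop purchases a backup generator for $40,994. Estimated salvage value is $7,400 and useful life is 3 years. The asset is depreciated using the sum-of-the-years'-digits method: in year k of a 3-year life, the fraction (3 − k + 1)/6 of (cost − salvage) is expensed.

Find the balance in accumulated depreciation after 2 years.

$27,995

Depreciable base = $40,994 − $7,400 = $33,594.
Sum of the years' digits = 3+2+1 = 6.
Year 1: $33,594 × 3/6 = $16,797. Book value $24,197.
Year 2: $33,594 × 2/6 = $11,198. Book value $12,999.
Accumulated through year 2 = $40,994 − $12,999 = $27,995.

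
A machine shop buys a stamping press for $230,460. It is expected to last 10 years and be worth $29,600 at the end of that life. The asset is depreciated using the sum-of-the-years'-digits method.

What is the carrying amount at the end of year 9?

$33,252

Depreciable base = $230,460 − $29,600 = $200,860.
Sum of the years' digits = 10+9+8+7+6+5+4+3+2+1 = 55.
Year 1: $200,860 × 10/55 = $36,520. Book value $193,940.
Year 2: $200,860 × 9/55 = $32,868. Book value $161,072.
Year 3: $200,860 × 8/55 = $29,216. Book value $131,856.
Year 4: $200,860 × 7/55 = $25,564. Book value $106,292.
Year 5: $200,860 × 6/55 = $21,912. Book value $84,380.
Year 6: $200,860 × 5/55 = $18,260. Book value $66,120.
Year 7: $200,860 × 4/55 = $14,608. Book value $51,512.
Year 8: $200,860 × 3/55 = $10,956. Book value $40,556.
Year 9: $200,860 × 2/55 = $7,304. Book value $33,252.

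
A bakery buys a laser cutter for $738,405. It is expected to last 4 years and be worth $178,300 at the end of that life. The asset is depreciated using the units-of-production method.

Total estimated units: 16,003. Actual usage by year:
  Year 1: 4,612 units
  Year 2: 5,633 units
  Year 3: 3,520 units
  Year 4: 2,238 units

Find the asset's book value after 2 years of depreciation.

$379,830

Depreciable base = $738,405 − $178,300 = $560,105.
Rate = $560,105 / 16,003 units = $35 per unit.
Year 1: 4,612 × $35 = $161,420. Book value $576,985.
Year 2: 5,633 × $35 = $197,155. Book value $379,830.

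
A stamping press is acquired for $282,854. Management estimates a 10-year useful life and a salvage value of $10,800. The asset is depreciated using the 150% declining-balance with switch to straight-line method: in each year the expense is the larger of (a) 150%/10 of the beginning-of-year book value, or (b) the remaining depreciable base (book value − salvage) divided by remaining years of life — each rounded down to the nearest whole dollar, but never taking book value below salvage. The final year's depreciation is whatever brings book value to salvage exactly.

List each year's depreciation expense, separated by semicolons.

$42,428; $36,063; $30,654; $26,056; $22,808; $22,809; $22,809; $22,809; $22,809; $22,809

Depreciable base = $282,854 − $10,800 = $272,054.
Year 1: DB = ⌊$282,854 × 150%/10⌋ = $42,428; SL = ⌊$272,054/10⌋ = $27,205 → take DB $42,428. Book value $240,426.
Year 2: DB = ⌊$240,426 × 150%/10⌋ = $36,063; SL = ⌊$229,626/9⌋ = $25,514 → take DB $36,063. Book value $204,363.
Year 3: DB = ⌊$204,363 × 150%/10⌋ = $30,654; SL = ⌊$193,563/8⌋ = $24,195 → take DB $30,654. Book value $173,709.
Year 4: DB = ⌊$173,709 × 150%/10⌋ = $26,056; SL = ⌊$162,909/7⌋ = $23,272 → take DB $26,056. Book value $147,653.
Year 5: DB = ⌊$147,653 × 150%/10⌋ = $22,147; SL = ⌊$136,853/6⌋ = $22,808 → take SL $22,808. Book value $124,845.
Year 6: DB = ⌊$124,845 × 150%/10⌋ = $18,726; SL = ⌊$114,045/5⌋ = $22,809 → take SL $22,809. Book value $102,036.
Year 7: DB = ⌊$102,036 × 150%/10⌋ = $15,305; SL = ⌊$91,236/4⌋ = $22,809 → take SL $22,809. Book value $79,227.
Year 8: DB = ⌊$79,227 × 150%/10⌋ = $11,884; SL = ⌊$68,427/3⌋ = $22,809 → take SL $22,809. Book value $56,418.
Year 9: DB = ⌊$56,418 × 150%/10⌋ = $8,462; SL = ⌊$45,618/2⌋ = $22,809 → take SL $22,809. Book value $33,609.
Year 10 (final): $33,609 − $10,800 = $22,809. Book value $10,800.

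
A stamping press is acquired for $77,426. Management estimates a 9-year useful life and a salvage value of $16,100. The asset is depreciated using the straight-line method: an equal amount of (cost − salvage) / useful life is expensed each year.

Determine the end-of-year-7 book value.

Depreciable base = $77,426 − $16,100 = $61,326.
Annual expense = $61,326 / 9 = $6,814.
End of year 1: book value $70,612.
End of year 2: book value $63,798.
End of year 3: book value $56,984.
End of year 4: book value $50,170.
End of year 5: book value $43,356.
End of year 6: book value $36,542.
End of year 7: book value $29,728.

$29,728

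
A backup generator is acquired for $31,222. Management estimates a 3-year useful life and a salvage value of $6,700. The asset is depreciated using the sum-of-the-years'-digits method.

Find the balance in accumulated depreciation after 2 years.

$20,435

Depreciable base = $31,222 − $6,700 = $24,522.
Sum of the years' digits = 3+2+1 = 6.
Year 1: $24,522 × 3/6 = $12,261. Book value $18,961.
Year 2: $24,522 × 2/6 = $8,174. Book value $10,787.
Accumulated through year 2 = $31,222 − $10,787 = $20,435.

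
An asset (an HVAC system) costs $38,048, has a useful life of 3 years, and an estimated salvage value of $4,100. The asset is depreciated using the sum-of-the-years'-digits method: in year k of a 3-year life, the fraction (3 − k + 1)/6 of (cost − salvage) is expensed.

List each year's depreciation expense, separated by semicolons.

Depreciable base = $38,048 − $4,100 = $33,948.
Sum of the years' digits = 3+2+1 = 6.
Year 1: $33,948 × 3/6 = $16,974. Book value $21,074.
Year 2: $33,948 × 2/6 = $11,316. Book value $9,758.
Year 3: $33,948 × 1/6 = $5,658. Book value $4,100.

$16,974; $11,316; $5,658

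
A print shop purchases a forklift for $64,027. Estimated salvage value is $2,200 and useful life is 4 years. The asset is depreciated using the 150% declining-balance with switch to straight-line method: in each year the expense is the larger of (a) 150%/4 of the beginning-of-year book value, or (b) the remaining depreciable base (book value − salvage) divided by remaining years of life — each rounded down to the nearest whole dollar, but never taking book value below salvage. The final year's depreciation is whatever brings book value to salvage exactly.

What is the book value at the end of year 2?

$25,011

Depreciable base = $64,027 − $2,200 = $61,827.
Year 1: DB = ⌊$64,027 × 150%/4⌋ = $24,010; SL = ⌊$61,827/4⌋ = $15,456 → take DB $24,010. Book value $40,017.
Year 2: DB = ⌊$40,017 × 150%/4⌋ = $15,006; SL = ⌊$37,817/3⌋ = $12,605 → take DB $15,006. Book value $25,011.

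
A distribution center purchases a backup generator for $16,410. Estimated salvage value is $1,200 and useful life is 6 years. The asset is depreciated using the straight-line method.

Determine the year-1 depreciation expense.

Depreciable base = $16,410 − $1,200 = $15,210.
Annual expense = $15,210 / 6 = $2,535.

$2,535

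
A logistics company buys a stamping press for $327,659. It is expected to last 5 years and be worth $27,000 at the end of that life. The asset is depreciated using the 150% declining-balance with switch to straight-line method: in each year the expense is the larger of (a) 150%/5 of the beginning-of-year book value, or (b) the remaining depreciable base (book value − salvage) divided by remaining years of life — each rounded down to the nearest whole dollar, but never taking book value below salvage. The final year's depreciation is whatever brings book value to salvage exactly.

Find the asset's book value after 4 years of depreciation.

Depreciable base = $327,659 − $27,000 = $300,659.
Year 1: DB = ⌊$327,659 × 150%/5⌋ = $98,297; SL = ⌊$300,659/5⌋ = $60,131 → take DB $98,297. Book value $229,362.
Year 2: DB = ⌊$229,362 × 150%/5⌋ = $68,808; SL = ⌊$202,362/4⌋ = $50,590 → take DB $68,808. Book value $160,554.
Year 3: DB = ⌊$160,554 × 150%/5⌋ = $48,166; SL = ⌊$133,554/3⌋ = $44,518 → take DB $48,166. Book value $112,388.
Year 4: DB = ⌊$112,388 × 150%/5⌋ = $33,716; SL = ⌊$85,388/2⌋ = $42,694 → take SL $42,694. Book value $69,694.

$69,694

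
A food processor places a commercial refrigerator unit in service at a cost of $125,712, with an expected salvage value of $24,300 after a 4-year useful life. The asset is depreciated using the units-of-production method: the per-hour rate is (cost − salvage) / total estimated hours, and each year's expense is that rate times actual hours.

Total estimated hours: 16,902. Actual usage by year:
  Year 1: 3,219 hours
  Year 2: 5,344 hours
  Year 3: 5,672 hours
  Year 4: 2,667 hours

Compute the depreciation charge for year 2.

Depreciable base = $125,712 − $24,300 = $101,412.
Rate = $101,412 / 16,902 hours = $6 per hour.
Year 1: 3,219 × $6 = $19,314. Book value $106,398.
Year 2: 5,344 × $6 = $32,064. Book value $74,334.

$32,064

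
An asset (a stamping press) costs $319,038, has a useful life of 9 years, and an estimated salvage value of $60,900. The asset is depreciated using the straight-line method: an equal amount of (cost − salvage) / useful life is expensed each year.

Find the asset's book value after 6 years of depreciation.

Depreciable base = $319,038 − $60,900 = $258,138.
Annual expense = $258,138 / 9 = $28,682.
End of year 1: book value $290,356.
End of year 2: book value $261,674.
End of year 3: book value $232,992.
End of year 4: book value $204,310.
End of year 5: book value $175,628.
End of year 6: book value $146,946.

$146,946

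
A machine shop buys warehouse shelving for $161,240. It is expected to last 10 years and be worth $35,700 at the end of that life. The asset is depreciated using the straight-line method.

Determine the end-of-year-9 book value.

$48,254

Depreciable base = $161,240 − $35,700 = $125,540.
Annual expense = $125,540 / 10 = $12,554.
End of year 1: book value $148,686.
End of year 2: book value $136,132.
End of year 3: book value $123,578.
End of year 4: book value $111,024.
End of year 5: book value $98,470.
End of year 6: book value $85,916.
End of year 7: book value $73,362.
End of year 8: book value $60,808.
End of year 9: book value $48,254.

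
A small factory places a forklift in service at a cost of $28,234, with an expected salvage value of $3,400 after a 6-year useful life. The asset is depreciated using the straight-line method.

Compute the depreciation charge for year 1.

$4,139

Depreciable base = $28,234 − $3,400 = $24,834.
Annual expense = $24,834 / 6 = $4,139.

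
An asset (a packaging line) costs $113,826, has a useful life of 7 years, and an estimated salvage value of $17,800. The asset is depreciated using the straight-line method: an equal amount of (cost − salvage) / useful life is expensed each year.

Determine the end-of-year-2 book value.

Depreciable base = $113,826 − $17,800 = $96,026.
Annual expense = $96,026 / 7 = $13,718.
End of year 1: book value $100,108.
End of year 2: book value $86,390.

$86,390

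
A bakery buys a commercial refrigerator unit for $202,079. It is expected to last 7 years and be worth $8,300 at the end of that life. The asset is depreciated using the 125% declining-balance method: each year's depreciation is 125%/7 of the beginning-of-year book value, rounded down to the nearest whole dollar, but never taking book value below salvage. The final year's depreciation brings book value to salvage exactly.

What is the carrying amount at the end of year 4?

Depreciable base = $202,079 − $8,300 = $193,779.
Year 1: ⌊$202,079 × 125%/7⌋ = $36,085. Book value $165,994.
Year 2: ⌊$165,994 × 125%/7⌋ = $29,641. Book value $136,353.
Year 3: ⌊$136,353 × 125%/7⌋ = $24,348. Book value $112,005.
Year 4: ⌊$112,005 × 125%/7⌋ = $20,000. Book value $92,005.

$92,005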